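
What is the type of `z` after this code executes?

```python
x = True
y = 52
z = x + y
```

bool + int = int (bool is subclass of int)

int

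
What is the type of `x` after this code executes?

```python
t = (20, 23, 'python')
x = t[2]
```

Index 2 of tuple is a str literal

str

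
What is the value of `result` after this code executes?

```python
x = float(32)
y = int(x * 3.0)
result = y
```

x = 32.0; y = 96; result = 96

96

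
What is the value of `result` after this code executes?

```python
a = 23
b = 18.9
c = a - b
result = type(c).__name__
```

a is int; b is float; c is float; result = 'float'

'float'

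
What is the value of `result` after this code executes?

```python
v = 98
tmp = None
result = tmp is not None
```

v = 98; tmp = None; result = False

False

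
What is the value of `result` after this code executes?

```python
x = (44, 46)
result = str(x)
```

x = (44, 46); result = '(44, 46)'

'(44, 46)'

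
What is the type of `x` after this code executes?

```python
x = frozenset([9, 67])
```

frozenset() returns frozenset

frozenset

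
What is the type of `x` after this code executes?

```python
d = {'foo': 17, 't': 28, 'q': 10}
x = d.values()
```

.values() returns dict_values view

dict_values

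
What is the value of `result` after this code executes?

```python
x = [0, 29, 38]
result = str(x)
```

x = [0, 29, 38]; result = '[0, 29, 38]'

'[0, 29, 38]'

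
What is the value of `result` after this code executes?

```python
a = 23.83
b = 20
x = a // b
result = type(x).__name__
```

a is float; b is int; x is float; result = 'float'

'float'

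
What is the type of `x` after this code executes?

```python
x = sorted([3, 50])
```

sorted() always returns list

list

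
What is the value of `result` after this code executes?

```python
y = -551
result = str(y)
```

y = -551; result = '-551'

'-551'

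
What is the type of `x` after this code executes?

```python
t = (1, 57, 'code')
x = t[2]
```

Index 2 of tuple is a str literal

str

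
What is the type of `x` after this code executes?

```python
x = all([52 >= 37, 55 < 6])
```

all() returns bool

bool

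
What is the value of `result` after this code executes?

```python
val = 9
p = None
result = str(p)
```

val = 9; p = None; result = 'None'

'None'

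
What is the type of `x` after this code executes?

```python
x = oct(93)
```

oct() returns str representation

str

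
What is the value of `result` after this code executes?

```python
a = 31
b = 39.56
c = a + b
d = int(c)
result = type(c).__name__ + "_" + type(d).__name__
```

a is int; b is float; c is float; d is int; result = 'float_int'

'float_int'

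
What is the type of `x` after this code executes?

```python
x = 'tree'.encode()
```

str.encode() returns bytes

bytes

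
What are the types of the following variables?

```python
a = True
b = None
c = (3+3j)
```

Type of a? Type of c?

a is assigned the constant True, which has type bool; c is assigned (3+3j), an int plus an imaginary literal (j suffix), which evaluates to complex

bool, complex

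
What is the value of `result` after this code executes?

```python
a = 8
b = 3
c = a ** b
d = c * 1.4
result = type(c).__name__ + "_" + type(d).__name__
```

a is int; b is int; c is int; d is float; result = 'int_float'

'int_float'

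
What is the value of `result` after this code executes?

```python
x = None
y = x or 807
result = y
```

x = None; y = 807; result = 807

807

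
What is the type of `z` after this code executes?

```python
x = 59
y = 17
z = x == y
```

Equality comparison returns bool

bool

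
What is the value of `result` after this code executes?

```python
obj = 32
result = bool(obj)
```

obj = 32; result = True

True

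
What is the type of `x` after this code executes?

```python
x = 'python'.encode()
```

str.encode() returns bytes

bytes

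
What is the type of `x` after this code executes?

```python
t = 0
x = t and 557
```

'and' returns first falsy value (0 is int)

int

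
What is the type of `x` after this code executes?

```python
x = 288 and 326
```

'and' with truthy values returns last operand (int)

int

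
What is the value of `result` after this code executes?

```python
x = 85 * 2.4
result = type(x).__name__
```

x is float; result = 'float'

'float'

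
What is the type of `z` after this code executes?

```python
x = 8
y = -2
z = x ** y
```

int ** negative = float

float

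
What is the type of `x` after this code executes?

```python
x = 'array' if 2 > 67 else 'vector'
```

Both branches of conditional are str

str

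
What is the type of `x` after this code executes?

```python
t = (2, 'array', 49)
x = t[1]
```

Index 1 of tuple is a str literal

str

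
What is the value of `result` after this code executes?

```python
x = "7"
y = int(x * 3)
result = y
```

x = '7'; y = 777; result = 777

777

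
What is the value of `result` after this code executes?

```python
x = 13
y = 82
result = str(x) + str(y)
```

x = 13; y = 82; result = '1382'

'1382'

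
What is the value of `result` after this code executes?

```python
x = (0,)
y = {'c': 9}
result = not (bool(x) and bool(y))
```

x = (0,); y = {'c': 9}; result = False

False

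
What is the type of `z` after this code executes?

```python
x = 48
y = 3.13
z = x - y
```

int - float = float

float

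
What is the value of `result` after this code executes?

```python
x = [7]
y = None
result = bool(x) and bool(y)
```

x = [7]; y = None; result = False

False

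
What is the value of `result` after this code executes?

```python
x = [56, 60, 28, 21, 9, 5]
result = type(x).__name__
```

x is list; result = 'list'

'list'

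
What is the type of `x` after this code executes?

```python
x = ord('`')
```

ord() returns int (code point)

int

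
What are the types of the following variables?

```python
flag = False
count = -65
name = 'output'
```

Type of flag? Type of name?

flag is assigned the constant False, which has type bool; name is assigned a quoted string literal, so it is a str

bool, str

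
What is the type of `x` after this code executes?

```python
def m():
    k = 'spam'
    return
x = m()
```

Bare return returns None

NoneType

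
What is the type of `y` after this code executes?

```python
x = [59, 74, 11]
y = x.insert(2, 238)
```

list.insert() returns None

NoneType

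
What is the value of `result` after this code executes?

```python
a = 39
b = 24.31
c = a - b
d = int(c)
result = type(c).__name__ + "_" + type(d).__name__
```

a is int; b is float; c is float; d is int; result = 'float_int'

'float_int'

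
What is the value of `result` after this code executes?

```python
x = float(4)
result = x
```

x = 4.0; result = 4.0

4.0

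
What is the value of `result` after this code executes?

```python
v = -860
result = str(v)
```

v = -860; result = '-860'

'-860'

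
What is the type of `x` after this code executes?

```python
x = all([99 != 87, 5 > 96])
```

all() returns bool

bool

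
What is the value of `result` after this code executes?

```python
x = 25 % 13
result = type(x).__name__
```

x is int; result = 'int'

'int'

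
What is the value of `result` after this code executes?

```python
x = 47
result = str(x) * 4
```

x = 47; result = '47474747'

'47474747'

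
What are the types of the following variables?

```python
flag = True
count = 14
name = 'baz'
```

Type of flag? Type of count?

flag is assigned the constant True, which has type bool; count is assigned a bare integer (no decimal point), so it is an int

bool, int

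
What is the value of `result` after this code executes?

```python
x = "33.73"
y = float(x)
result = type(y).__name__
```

x is str; y is float; result = 'float'

'float'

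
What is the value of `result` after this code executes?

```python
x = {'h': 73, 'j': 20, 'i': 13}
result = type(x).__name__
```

x is dict; result = 'dict'

'dict'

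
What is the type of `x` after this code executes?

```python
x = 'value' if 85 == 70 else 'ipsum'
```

Both branches of conditional are str

str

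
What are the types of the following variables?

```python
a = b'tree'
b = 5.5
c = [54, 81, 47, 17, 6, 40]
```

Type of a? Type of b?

a is assigned a bytes literal (b'...' prefix); b is assigned a number with a decimal point, so it is a float

bytes, float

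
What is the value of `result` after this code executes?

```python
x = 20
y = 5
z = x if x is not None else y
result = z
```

x = 20; y = 5; z = 20; result = 20

20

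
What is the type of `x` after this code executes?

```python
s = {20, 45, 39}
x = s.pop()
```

Popping from set[int] returns int

int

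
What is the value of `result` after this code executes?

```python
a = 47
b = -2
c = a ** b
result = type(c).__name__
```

a is int; b is int; c is float; result = 'float'

'float'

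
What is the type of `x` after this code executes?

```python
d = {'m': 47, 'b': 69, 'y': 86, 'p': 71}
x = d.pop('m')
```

dict.pop() returns the value

int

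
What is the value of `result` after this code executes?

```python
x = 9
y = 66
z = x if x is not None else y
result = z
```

x = 9; y = 66; z = 9; result = 9

9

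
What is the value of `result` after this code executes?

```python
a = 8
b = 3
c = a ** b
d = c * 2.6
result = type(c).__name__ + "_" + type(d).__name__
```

a is int; b is int; c is int; d is float; result = 'int_float'

'int_float'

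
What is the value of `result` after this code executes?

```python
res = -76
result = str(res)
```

res = -76; result = '-76'

'-76'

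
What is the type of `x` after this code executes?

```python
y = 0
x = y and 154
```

'and' returns first falsy value (0 is int)

int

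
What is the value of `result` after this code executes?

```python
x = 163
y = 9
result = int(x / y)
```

x = 163; y = 9; result = 18

18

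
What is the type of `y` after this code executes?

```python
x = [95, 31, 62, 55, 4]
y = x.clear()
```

list.clear() returns None

NoneType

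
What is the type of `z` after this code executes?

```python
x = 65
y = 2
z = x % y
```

int % int = int

int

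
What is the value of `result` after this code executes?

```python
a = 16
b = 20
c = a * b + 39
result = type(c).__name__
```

a is int; b is int; c is int; result = 'int'

'int'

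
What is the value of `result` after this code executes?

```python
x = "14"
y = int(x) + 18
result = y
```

x = '14'; y = 32; result = 32

32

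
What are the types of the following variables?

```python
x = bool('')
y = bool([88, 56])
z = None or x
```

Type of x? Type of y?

bool() returns bool; bool() returns bool

bool, bool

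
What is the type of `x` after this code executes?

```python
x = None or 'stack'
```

'or' with None returns the other truthy value (str)

str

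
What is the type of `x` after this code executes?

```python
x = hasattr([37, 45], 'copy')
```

hasattr() returns bool

bool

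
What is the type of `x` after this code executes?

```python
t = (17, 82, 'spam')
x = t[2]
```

Index 2 of tuple is a str literal

str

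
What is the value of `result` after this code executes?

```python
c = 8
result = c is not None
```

c = 8; result = True

True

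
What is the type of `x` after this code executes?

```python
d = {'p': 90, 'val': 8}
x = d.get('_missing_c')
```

dict.get() returns None when key not found

NoneType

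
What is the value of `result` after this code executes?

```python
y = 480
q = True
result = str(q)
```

y = 480; q = True; result = 'True'

'True'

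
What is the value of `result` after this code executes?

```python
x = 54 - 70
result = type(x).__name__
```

x is int; result = 'int'

'int'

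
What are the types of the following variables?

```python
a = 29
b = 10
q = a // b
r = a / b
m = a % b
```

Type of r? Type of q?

/ returns float; // returns int

float, int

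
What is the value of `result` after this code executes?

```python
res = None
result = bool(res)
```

res = None; result = False

False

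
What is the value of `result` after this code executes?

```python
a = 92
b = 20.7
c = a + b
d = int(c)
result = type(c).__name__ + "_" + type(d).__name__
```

a is int; b is float; c is float; d is int; result = 'float_int'

'float_int'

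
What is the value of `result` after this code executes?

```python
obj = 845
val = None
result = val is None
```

obj = 845; val = None; result = True

True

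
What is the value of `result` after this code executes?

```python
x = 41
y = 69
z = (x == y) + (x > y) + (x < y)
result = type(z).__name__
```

x is int; y is int; z is int; result = 'int'

'int'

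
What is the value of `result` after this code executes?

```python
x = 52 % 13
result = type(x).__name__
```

x is int; result = 'int'

'int'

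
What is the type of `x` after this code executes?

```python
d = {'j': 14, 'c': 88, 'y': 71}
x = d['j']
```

Accessing dict[str, int] with str key returns int

int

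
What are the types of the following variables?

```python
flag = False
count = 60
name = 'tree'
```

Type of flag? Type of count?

flag is assigned the constant False, which has type bool; count is assigned a bare integer (no decimal point), so it is an int

bool, int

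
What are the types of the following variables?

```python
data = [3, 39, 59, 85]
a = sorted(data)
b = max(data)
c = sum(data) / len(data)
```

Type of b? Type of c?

max of ints returns int; int / int = float

int, float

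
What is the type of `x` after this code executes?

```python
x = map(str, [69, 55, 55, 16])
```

map() returns a map object

map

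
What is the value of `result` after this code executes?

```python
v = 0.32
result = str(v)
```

v = 0.32; result = '0.32'

'0.32'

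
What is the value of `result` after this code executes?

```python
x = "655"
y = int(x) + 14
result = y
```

x = '655'; y = 669; result = 669

669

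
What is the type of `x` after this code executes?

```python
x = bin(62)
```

bin() returns str representation

str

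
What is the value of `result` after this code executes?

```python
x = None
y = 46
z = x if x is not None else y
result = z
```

x = None; y = 46; z = 46; result = 46

46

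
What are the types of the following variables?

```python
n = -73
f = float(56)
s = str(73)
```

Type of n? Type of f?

n is assigned a bare integer (no decimal point), so it is an int; f is assigned the result of calling float(), which returns a float

int, float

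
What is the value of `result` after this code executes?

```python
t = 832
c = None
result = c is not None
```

t = 832; c = None; result = False

False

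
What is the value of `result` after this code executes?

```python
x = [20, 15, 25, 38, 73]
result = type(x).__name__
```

x is list; result = 'list'

'list'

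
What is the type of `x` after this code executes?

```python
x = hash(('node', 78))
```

hash() returns int

int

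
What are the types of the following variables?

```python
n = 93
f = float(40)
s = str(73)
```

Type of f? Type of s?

f is assigned the result of calling float(), which returns a float; s is assigned the result of calling str(), which returns a str

float, str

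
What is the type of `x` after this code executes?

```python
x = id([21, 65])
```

id() returns int

int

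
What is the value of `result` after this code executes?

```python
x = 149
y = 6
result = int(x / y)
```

x = 149; y = 6; result = 24

24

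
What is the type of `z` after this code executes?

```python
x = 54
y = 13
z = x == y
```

Equality comparison returns bool

bool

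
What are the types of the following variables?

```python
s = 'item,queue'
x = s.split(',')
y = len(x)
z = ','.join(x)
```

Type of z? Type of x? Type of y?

str.join() returns str; str.split() returns list; len() returns int

str, list, int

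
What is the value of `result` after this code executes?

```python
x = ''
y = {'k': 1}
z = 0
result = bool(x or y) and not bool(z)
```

x = ''; y = {'k': 1}; z = 0; result = True

True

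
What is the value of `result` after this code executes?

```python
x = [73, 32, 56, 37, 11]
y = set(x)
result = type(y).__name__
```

x is list; y is set; result = 'set'

'set'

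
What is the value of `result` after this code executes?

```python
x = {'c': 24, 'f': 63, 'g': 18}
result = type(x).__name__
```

x is dict; result = 'dict'

'dict'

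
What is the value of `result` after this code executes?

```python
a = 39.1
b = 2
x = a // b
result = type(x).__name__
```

a is float; b is int; x is float; result = 'float'

'float'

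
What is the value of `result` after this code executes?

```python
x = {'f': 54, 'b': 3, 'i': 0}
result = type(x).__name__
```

x is dict; result = 'dict'

'dict'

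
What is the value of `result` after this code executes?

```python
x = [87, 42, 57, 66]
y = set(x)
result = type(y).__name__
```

x is list; y is set; result = 'set'

'set'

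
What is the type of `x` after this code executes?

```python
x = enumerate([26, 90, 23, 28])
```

enumerate() returns an enumerate object

enumerate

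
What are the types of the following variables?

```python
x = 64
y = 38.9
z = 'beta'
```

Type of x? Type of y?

x is assigned a bare integer (no decimal point), so it is an int; y is assigned a number with a decimal point, so it is a float

int, float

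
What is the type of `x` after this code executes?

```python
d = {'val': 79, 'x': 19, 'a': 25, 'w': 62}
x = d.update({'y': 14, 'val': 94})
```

dict.update() returns None

NoneType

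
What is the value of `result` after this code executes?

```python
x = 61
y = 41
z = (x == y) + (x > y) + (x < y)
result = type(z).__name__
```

x is int; y is int; z is int; result = 'int'

'int'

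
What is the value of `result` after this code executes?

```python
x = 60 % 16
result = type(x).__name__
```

x is int; result = 'int'

'int'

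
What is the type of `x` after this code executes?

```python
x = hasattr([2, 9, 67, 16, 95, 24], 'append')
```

hasattr() returns bool

bool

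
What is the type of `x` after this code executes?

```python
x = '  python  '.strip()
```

str.strip() returns str

str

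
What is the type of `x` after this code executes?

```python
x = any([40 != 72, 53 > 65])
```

any() returns bool

bool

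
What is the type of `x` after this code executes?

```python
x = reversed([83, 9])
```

reversed() on a list returns list_reverseiterator

list_reverseiterator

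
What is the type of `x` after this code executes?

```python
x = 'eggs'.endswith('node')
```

str.endswith() returns bool

bool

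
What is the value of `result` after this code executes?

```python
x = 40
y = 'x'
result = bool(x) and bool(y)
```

x = 40; y = 'x'; result = True

True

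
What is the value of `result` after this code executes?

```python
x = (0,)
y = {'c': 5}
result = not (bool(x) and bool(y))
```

x = (0,); y = {'c': 5}; result = False

False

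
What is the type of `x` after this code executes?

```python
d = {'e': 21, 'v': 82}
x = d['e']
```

Accessing dict[str, int] with str key returns int

int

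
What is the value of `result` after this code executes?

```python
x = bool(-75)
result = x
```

x = True; result = True

True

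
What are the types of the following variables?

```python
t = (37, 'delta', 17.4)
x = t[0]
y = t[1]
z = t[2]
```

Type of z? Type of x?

tuple[2] is float; tuple[0] is int

float, int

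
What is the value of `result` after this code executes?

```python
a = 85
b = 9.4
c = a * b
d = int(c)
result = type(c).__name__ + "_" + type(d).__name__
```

a is int; b is float; c is float; d is int; result = 'float_int'

'float_int'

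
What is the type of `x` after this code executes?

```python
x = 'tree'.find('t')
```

str.find() returns int index

int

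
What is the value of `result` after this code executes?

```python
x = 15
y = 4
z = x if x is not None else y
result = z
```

x = 15; y = 4; z = 15; result = 15

15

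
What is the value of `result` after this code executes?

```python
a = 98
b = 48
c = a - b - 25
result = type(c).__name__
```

a is int; b is int; c is int; result = 'int'

'int'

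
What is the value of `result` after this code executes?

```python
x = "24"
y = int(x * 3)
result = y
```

x = '24'; y = 242424; result = 242424

242424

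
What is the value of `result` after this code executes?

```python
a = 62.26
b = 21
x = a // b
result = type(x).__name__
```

a is float; b is int; x is float; result = 'float'

'float'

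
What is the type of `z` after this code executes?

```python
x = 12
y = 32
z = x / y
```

int / int = float

float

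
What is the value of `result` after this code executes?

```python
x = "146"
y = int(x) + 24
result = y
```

x = '146'; y = 170; result = 170

170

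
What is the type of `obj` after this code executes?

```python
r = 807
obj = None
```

None has type NoneType

NoneType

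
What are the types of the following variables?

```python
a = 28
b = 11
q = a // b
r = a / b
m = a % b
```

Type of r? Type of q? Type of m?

/ returns float; // returns int; % of ints returns int

float, int, int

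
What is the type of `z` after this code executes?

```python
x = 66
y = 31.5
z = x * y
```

int * float = float

float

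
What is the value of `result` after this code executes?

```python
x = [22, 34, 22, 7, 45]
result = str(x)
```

x = [22, 34, 22, 7, 45]; result = '[22, 34, 22, 7, 45]'

'[22, 34, 22, 7, 45]'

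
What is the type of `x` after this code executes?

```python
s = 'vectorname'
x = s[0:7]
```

Slicing a str returns str

str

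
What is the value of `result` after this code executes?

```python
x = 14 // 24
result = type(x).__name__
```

x is int; result = 'int'

'int'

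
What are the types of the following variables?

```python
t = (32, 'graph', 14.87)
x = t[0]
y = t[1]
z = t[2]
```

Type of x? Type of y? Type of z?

tuple[0] is int; tuple[1] is str; tuple[2] is float

int, str, float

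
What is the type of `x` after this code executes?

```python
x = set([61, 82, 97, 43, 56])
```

set() constructor returns set

set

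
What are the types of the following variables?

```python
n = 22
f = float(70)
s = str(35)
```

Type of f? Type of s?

f is assigned the result of calling float(), which returns a float; s is assigned the result of calling str(), which returns a str

float, str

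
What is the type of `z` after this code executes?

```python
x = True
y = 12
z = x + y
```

bool + int = int (bool is subclass of int)

int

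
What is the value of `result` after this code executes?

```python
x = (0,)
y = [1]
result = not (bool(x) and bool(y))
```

x = (0,); y = [1]; result = False

False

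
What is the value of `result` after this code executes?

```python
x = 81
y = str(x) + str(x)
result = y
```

x = 81; y = '8181'; result = '8181'

'8181'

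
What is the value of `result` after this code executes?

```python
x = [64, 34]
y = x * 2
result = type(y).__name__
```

x is list; y is list; result = 'list'

'list'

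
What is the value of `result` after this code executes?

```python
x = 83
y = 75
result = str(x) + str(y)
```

x = 83; y = 75; result = '8375'

'8375'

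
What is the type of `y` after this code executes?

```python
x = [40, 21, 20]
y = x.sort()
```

list.sort() returns None (mutates in place)

NoneType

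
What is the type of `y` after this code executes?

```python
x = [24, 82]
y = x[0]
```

Indexing list[int] returns int

int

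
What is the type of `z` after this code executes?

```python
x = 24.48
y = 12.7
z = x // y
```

float // float = float

float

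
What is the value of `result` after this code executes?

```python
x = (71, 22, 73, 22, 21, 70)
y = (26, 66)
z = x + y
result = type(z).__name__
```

x is tuple; y is tuple; z is tuple; result = 'tuple'

'tuple'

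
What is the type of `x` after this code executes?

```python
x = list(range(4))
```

list(range()) returns list

list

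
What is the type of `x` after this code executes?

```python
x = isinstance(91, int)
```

isinstance() returns bool

bool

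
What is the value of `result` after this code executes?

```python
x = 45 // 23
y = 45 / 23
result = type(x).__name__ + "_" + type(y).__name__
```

x is int; y is float; result = 'int_float'

'int_float'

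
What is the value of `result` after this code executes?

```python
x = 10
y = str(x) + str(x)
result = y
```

x = 10; y = '1010'; result = '1010'

'1010'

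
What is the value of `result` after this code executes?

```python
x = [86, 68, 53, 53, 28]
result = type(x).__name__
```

x is list; result = 'list'

'list'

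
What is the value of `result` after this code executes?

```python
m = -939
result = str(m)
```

m = -939; result = '-939'

'-939'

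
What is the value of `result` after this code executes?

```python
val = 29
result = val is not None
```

val = 29; result = True

True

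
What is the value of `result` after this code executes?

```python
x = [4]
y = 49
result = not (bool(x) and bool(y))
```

x = [4]; y = 49; result = False

False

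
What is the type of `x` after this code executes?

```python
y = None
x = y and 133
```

'and' returns first falsy value (None)

NoneType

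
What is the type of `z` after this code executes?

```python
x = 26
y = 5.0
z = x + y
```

int + float = float

float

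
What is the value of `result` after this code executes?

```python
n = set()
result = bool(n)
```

n = set(); result = False

False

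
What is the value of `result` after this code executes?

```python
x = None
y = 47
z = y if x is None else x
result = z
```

x = None; y = 47; z = 47; result = 47

47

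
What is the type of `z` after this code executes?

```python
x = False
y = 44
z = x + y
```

bool + int = int (bool is subclass of int)

int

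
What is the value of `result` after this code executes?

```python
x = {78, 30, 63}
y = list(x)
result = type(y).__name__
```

x is set; y is list; result = 'list'

'list'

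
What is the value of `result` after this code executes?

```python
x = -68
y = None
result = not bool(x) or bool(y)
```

x = -68; y = None; result = False

False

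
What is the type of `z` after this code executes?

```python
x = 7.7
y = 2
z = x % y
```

float % int = float

float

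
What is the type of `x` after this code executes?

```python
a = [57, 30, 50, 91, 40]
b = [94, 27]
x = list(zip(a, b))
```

list(zip()) returns a list of tuples

list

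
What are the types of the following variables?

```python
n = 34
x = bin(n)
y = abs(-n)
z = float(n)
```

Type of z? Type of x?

float() returns float; bin() returns str

float, str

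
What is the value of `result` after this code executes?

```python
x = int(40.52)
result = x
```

x = 40; result = 40

40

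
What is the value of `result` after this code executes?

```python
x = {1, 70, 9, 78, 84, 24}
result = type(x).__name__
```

x is set; result = 'set'

'set'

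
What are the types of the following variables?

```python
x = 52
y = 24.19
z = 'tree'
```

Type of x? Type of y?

x is assigned a bare integer (no decimal point), so it is an int; y is assigned a number with a decimal point, so it is a float

int, float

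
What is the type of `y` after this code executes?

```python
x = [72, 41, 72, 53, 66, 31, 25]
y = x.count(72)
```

list.count() returns int

int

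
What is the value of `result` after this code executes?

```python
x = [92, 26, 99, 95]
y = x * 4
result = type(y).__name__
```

x is list; y is list; result = 'list'

'list'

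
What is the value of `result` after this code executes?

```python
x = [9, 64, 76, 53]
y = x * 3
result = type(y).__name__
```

x is list; y is list; result = 'list'

'list'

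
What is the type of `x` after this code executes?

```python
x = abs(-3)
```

abs() of int returns int

int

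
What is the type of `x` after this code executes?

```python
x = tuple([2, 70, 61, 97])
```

tuple() constructor returns tuple

tuple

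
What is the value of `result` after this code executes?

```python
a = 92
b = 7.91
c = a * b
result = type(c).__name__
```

a is int; b is float; c is float; result = 'float'

'float'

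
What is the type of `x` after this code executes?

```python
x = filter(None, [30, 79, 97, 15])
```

filter() returns a filter object

filter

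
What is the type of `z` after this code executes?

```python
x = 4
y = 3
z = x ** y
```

positive int ** positive int = int

int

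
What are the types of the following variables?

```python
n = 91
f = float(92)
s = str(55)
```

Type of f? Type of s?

f is assigned the result of calling float(), which returns a float; s is assigned the result of calling str(), which returns a str

float, str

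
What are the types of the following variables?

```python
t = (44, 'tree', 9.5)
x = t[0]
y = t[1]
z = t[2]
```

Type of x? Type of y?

tuple[0] is int; tuple[1] is str

int, str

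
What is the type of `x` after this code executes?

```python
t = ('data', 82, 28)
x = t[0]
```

Index 0 of tuple is a str literal

str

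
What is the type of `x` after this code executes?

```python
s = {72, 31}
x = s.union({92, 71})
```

set.union() returns a new set

set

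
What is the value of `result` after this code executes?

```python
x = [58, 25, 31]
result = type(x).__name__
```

x is list; result = 'list'

'list'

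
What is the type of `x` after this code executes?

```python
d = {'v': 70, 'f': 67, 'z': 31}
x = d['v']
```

Accessing dict[str, int] with str key returns int

int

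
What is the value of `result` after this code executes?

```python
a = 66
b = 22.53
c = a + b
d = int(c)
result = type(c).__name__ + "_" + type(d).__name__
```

a is int; b is float; c is float; d is int; result = 'float_int'

'float_int'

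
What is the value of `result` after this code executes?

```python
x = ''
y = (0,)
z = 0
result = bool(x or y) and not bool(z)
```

x = ''; y = (0,); z = 0; result = True

True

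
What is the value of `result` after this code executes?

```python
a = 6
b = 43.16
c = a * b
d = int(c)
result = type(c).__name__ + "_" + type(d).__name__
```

a is int; b is float; c is float; d is int; result = 'float_int'

'float_int'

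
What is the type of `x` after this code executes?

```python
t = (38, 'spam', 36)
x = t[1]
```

Index 1 of tuple is a str literal

str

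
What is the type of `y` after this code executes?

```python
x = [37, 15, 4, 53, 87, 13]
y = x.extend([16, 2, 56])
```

list.extend() returns None

NoneType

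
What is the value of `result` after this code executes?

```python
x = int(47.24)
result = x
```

x = 47; result = 47

47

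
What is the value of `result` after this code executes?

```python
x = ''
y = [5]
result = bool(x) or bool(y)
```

x = ''; y = [5]; result = True

True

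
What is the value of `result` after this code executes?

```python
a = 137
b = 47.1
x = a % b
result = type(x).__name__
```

a is int; b is float; x is float; result = 'float'

'float'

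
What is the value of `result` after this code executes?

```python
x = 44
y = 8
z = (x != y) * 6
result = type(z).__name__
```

x is int; y is int; z is int; result = 'int'

'int'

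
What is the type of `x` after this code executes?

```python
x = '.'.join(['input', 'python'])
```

str.join() returns str

str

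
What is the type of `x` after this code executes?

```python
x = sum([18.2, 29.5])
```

sum() of floats returns float

float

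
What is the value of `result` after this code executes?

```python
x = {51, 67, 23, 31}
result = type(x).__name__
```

x is set; result = 'set'

'set'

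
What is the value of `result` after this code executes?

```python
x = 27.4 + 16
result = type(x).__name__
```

x is float; result = 'float'

'float'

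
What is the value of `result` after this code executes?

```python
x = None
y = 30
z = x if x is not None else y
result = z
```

x = None; y = 30; z = 30; result = 30

30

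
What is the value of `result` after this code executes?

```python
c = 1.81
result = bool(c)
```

c = 1.81; result = True

True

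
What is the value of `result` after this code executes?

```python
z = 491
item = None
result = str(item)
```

z = 491; item = None; result = 'None'

'None'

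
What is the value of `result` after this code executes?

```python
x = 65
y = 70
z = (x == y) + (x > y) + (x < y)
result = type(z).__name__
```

x is int; y is int; z is int; result = 'int'

'int'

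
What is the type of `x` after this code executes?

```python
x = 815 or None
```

'or' returns first truthy value

int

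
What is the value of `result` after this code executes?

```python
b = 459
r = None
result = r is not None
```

b = 459; r = None; result = False

False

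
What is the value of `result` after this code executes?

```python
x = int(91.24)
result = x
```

x = 91; result = 91

91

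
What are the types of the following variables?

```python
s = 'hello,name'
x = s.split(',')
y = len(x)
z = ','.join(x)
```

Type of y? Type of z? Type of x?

len() returns int; str.join() returns str; str.split() returns list

int, str, list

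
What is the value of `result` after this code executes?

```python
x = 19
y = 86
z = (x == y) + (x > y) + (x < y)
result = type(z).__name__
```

x is int; y is int; z is int; result = 'int'

'int'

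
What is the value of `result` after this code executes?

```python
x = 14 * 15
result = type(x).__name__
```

x is int; result = 'int'

'int'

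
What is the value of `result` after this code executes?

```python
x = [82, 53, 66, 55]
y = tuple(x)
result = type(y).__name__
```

x is list; y is tuple; result = 'tuple'

'tuple'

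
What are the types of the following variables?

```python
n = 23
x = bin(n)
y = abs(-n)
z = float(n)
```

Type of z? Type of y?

float() returns float; abs() of int returns int

float, int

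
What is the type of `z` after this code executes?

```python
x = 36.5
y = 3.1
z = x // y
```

float // float = float

float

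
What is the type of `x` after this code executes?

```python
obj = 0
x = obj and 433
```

'and' returns first falsy value (0 is int)

int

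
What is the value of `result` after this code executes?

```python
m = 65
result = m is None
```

m = 65; result = False

False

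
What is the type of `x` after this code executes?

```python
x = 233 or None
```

'or' returns first truthy value

int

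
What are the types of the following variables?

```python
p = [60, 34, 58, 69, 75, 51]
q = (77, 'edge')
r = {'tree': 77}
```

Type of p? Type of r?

p is assigned a list literal (square brackets); r is assigned a dict literal ({key: value})

list, dict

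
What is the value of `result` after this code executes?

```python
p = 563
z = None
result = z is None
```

p = 563; z = None; result = True

True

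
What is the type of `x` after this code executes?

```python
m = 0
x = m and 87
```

'and' returns first falsy value (0 is int)

int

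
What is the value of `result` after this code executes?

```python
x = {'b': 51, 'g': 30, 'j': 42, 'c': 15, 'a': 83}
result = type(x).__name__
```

x is dict; result = 'dict'

'dict'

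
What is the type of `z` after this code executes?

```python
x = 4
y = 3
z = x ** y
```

positive int ** positive int = int

int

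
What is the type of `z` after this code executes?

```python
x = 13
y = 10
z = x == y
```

Equality comparison returns bool

bool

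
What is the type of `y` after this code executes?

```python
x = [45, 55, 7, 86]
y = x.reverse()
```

list.reverse() returns None

NoneType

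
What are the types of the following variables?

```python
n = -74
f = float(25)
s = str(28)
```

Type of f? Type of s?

f is assigned the result of calling float(), which returns a float; s is assigned the result of calling str(), which returns a str

float, str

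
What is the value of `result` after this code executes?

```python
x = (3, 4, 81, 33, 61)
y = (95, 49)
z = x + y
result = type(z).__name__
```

x is tuple; y is tuple; z is tuple; result = 'tuple'

'tuple'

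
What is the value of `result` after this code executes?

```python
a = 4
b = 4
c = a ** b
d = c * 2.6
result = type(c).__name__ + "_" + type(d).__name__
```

a is int; b is int; c is int; d is float; result = 'int_float'

'int_float'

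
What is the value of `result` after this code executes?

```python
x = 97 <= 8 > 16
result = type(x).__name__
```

x is bool; result = 'bool'

'bool'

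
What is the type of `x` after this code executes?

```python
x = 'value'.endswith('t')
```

str.endswith() returns bool

bool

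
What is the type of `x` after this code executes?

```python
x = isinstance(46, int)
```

isinstance() returns bool

bool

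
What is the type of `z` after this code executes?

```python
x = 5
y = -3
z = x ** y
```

int ** negative = float

float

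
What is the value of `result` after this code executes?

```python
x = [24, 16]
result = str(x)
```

x = [24, 16]; result = '[24, 16]'

'[24, 16]'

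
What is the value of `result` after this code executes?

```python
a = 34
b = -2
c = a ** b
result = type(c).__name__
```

a is int; b is int; c is float; result = 'float'

'float'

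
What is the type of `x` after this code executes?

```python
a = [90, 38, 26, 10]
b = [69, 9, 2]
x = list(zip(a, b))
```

list(zip()) returns a list of tuples

list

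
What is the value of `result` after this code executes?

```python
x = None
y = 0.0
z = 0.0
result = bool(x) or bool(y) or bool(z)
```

x = None; y = 0.0; z = 0.0; result = False

False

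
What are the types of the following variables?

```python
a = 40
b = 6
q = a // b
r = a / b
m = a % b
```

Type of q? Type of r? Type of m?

// returns int; / returns float; % of ints returns int

int, float, int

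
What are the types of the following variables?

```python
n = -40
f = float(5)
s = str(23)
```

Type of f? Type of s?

f is assigned the result of calling float(), which returns a float; s is assigned the result of calling str(), which returns a str

float, str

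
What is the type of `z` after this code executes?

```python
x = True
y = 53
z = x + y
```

bool + int = int (bool is subclass of int)

int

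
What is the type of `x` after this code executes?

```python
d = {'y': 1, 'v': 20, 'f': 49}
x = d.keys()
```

.keys() returns dict_keys view

dict_keys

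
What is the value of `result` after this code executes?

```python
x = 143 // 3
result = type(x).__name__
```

x is int; result = 'int'

'int'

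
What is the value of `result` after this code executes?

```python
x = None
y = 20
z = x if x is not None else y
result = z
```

x = None; y = 20; z = 20; result = 20

20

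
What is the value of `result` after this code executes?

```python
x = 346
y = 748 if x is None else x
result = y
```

x = 346; y = 346; result = 346

346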